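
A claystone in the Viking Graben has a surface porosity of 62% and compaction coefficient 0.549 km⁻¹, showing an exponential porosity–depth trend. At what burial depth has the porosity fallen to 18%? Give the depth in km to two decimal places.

Invert Athy's law: z = ln(n₀/n) / c
z = ln(0.62/0.18) / 0.549 = ln(3.444) / 0.549 = 1.2368 / 0.549 = 2.253 km

2.25 km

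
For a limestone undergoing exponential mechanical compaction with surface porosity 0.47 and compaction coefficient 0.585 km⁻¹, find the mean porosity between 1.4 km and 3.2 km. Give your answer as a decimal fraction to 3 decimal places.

⟨φ⟩ = (1/(d₂−d₁)) ∫ φ₀ e^(−kd) dd = φ₀·(e^(−k·d₁) − e^(−k·d₂)) / (k·(d₂−d₁))
e^(−0.585×1.4) = 0.4409; e^(−0.585×3.2) = 0.1538
⟨φ⟩ = 0.47 × (0.4409 − 0.1538) / (0.585 × 1.8) = 0.47 × 0.2726 = 0.1281

0.128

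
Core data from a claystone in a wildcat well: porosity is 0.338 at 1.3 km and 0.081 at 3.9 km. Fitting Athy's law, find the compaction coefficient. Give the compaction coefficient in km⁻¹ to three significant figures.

0.549 km⁻¹

Athy: n(d) = n₀ e^(−βd) ⇒ n₁/n₂ = e^{β(d₂−d₁)} ⇒ β = ln(n₁/n₂)/(d₂−d₁)
β = ln(0.338/0.081) / (3.9 − 1.3) = ln(4.173) / 2.6 = 1.4286 / 2.6 = 0.5495 km⁻¹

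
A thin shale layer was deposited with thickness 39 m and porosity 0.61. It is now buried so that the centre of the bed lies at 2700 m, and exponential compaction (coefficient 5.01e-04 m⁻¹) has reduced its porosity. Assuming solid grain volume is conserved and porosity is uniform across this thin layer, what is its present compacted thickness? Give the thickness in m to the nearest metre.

Working in km (1 km = 1000 m; c in km⁻¹ = c in m⁻¹ × 1000):
Porosity at 2.7 km: φ = 0.61·exp(−0.501×2.7) = 0.1577
Solid-volume conservation: h(1−φ) = h₀(1−φ₀) ⇒ h = h₀·(1−φ₀)/(1−φ)
h = 0.039 × (1 − 0.61)/(1 − 0.1577) = 0.039 × 0.4630 = 0.0181 km

18 m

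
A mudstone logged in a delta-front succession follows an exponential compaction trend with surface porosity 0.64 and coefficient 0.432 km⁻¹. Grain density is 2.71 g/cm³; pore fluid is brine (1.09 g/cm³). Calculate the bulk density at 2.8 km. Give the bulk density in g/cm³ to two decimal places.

2.40 g/cm³

Porosity at depth: φ = 0.64·exp(−0.432×2.8) = 0.64×0.2983 = 0.1909
Bulk density: ρ_b = (1−φ)ρ_g + φ·ρ_f = 0.8091×2.71 + 0.1909×1.09
       = 2.193 + 0.208 = 2.401 g/cm³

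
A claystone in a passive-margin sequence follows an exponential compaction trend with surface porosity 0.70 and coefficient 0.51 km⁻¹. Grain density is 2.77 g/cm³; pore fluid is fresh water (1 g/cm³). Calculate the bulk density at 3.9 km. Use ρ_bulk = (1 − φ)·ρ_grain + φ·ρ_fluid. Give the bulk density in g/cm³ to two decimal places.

2.60 g/cm³

Porosity at depth: phi = 0.7·exp(−0.51×3.9) = 0.7×0.1368 = 0.0958
Bulk density: ρ_b = (1−phi)ρ_g + phi·ρ_f = 0.9042×2.77 + 0.0958×1
       = 2.505 + 0.096 = 2.600 g/cm³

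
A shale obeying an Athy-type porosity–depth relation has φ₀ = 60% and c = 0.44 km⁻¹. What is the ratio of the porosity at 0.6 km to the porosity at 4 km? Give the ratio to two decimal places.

φ(z₁)/φ(z₂) = e^(−c·z₁)/e^(−c·z₂) = e^{c(z₂−z₁)}
= exp(0.44 × 3.4) = exp(1.496) = 4.4638

4.46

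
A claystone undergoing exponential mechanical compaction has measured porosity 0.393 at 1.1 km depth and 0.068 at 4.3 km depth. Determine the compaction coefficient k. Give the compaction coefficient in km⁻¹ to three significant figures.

0.548 km⁻¹

Athy: phi(Z) = phi₀ e^(−kZ) ⇒ phi₁/phi₂ = e^{k(Z₂−Z₁)} ⇒ k = ln(phi₁/phi₂)/(Z₂−Z₁)
k = ln(0.393/0.068) / (4.3 − 1.1) = ln(5.779) / 3.2 = 1.7543 / 3.2 = 0.5482 km⁻¹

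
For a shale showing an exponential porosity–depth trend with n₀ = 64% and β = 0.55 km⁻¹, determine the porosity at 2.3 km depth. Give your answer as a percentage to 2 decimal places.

18.06%

n = n₀·exp(−β·Z) = 0.64 × exp(−0.55 × 2.3) = 0.64 × exp(−1.265)
  = 0.64 × 0.2822 = 0.1806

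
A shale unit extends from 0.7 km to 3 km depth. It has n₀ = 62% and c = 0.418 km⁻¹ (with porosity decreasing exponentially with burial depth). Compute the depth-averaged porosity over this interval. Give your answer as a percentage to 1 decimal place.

⟨n⟩ = (1/(d₂−d₁)) ∫ n₀ e^(−cd) dd = n₀·(e^(−c·d₁) − e^(−c·d₂)) / (c·(d₂−d₁))
e^(−0.418×0.7) = 0.7463; e^(−0.418×3) = 0.2854
⟨n⟩ = 0.62 × (0.7463 − 0.2854) / (0.418 × 2.3) = 0.62 × 0.4795 = 0.2973

29.7%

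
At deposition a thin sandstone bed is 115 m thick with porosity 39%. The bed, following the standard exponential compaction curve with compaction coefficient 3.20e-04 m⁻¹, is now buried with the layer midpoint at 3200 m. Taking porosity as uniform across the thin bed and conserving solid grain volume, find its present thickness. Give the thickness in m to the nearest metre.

Working in km (1 km = 1000 m; k in km⁻¹ = k in m⁻¹ × 1000):
Porosity at 3.2 km: n = 0.39·exp(−0.32×3.2) = 0.1401
Solid-volume conservation: h(1−n) = h₀(1−n₀) ⇒ h = h₀·(1−n₀)/(1−n)
h = 0.115 × (1 − 0.39)/(1 − 0.1401) = 0.115 × 0.7094 = 0.0816 km

82 m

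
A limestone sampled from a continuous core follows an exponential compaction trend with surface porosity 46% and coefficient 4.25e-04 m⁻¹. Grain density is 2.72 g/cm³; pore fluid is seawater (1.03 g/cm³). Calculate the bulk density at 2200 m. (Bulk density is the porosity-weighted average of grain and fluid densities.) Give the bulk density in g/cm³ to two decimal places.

Working in km (1 km = 1000 m; k in km⁻¹ = k in m⁻¹ × 1000):
Porosity at depth: φ = 0.46·exp(−0.425×2.2) = 0.46×0.3926 = 0.1806
Bulk density: ρ_b = (1−φ)ρ_g + φ·ρ_f = 0.8194×2.72 + 0.1806×1.03
       = 2.229 + 0.186 = 2.415 g/cm³

2.41 g/cm³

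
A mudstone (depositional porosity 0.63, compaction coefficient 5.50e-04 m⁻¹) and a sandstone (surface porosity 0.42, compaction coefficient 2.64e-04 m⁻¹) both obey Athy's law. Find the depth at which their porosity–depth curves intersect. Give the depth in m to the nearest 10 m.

1420 m

Working in km (1 km = 1000 m; c in km⁻¹ = c in m⁻¹ × 1000):
Set n₀ₐ e^(−cₐz) = n₀ᵦ e^(−cᵦz) ⇒ ln(n₀ₐ/n₀ᵦ) = (cₐ − cᵦ)·z
z = ln(0.63/0.42) / (0.55 − 0.264) = 0.4055 / 0.286 = 1.418 km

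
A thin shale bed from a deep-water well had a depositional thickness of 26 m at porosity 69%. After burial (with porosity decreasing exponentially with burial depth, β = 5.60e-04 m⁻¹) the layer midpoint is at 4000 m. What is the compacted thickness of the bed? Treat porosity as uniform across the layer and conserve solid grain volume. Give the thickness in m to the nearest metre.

9 m

Working in km (1 km = 1000 m; β in km⁻¹ = β in m⁻¹ × 1000):
Porosity at 4 km: φ = 0.69·exp(−0.56×4) = 0.0735
Solid-volume conservation: h(1−φ) = h₀(1−φ₀) ⇒ h = h₀·(1−φ₀)/(1−φ)
h = 0.026 × (1 − 0.69)/(1 − 0.0735) = 0.026 × 0.3346 = 0.0087 km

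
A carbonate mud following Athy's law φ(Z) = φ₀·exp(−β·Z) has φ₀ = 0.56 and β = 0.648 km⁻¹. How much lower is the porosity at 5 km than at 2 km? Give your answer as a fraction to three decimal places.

φ(2) = 0.56·e^(−0.648×2) = 0.1532
φ(5) = 0.56·e^(−0.648×5) = 0.0219
Δφ = 0.1532 − 0.0219 = 0.1313

0.131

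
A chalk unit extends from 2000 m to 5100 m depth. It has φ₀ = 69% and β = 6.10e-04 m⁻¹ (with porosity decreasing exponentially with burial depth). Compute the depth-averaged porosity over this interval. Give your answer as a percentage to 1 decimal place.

9.1%

Working in km (1 km = 1000 m; β in km⁻¹ = β in m⁻¹ × 1000):
⟨φ⟩ = (1/(d₂−d₁)) ∫ φ₀ e^(−βd) dd = φ₀·(e^(−β·d₁) − e^(−β·d₂)) / (β·(d₂−d₁))
e^(−0.61×2) = 0.2952; e^(−0.61×5.1) = 0.0446
⟨φ⟩ = 0.69 × (0.2952 − 0.0446) / (0.61 × 3.1) = 0.69 × 0.1326 = 0.0915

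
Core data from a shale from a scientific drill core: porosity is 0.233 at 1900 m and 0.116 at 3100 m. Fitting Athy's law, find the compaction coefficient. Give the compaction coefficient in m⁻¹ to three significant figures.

Working in km (1 km = 1000 m; β in km⁻¹ = β in m⁻¹ × 1000):
Athy: φ(Z) = φ₀ e^(−βZ) ⇒ φ₁/φ₂ = e^{β(Z₂−Z₁)} ⇒ β = ln(φ₁/φ₂)/(Z₂−Z₁)
β = ln(0.233/0.116) / (3.1 − 1.9) = ln(2.009) / 1.2 = 0.6974 / 1.2 = 0.5812 km⁻¹

0.000581 m⁻¹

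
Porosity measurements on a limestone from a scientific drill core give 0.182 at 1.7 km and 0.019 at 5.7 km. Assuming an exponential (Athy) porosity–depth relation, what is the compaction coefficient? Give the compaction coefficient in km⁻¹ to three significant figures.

Athy: n(d) = n₀ e^(−βd) ⇒ n₁/n₂ = e^{β(d₂−d₁)} ⇒ β = ln(n₁/n₂)/(d₂−d₁)
β = ln(0.182/0.019) / (5.7 − 1.7) = ln(9.579) / 4 = 2.2596 / 4 = 0.5649 km⁻¹

0.565 km⁻¹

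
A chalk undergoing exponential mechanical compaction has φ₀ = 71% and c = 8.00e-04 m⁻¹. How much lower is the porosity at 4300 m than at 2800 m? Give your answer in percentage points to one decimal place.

Working in km (1 km = 1000 m; c in km⁻¹ = c in m⁻¹ × 1000):
φ(2.8) = 0.71·e^(−0.8×2.8) = 0.0756
φ(4.3) = 0.71·e^(−0.8×4.3) = 0.0228
Δφ = 0.0756 − 0.0228 = 0.0528

5.3 percentage points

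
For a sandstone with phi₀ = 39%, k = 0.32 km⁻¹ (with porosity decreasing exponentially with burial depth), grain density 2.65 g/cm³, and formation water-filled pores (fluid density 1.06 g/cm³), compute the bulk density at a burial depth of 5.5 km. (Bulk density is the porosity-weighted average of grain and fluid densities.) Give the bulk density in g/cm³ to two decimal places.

Porosity at depth: phi = 0.39·exp(−0.32×5.5) = 0.39×0.1720 = 0.0671
Bulk density: ρ_b = (1−phi)ρ_g + phi·ρ_f = 0.9329×2.65 + 0.0671×1.06
       = 2.472 + 0.071 = 2.543 g/cm³

2.54 g/cm³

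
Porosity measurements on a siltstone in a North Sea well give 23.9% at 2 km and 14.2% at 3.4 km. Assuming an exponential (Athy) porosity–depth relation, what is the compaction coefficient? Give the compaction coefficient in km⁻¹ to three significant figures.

0.372 km⁻¹

Athy: φ(Z) = φ₀ e^(−βZ) ⇒ φ₁/φ₂ = e^{β(Z₂−Z₁)} ⇒ β = ln(φ₁/φ₂)/(Z₂−Z₁)
β = ln(0.239/0.142) / (3.4 − 2) = ln(1.683) / 1.4 = 0.5206 / 1.4 = 0.3719 km⁻¹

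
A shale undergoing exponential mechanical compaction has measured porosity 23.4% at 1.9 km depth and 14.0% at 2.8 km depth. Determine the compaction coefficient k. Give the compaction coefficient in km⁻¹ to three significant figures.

Athy: n(d) = n₀ e^(−kd) ⇒ n₁/n₂ = e^{k(d₂−d₁)} ⇒ k = ln(n₁/n₂)/(d₂−d₁)
k = ln(0.234/0.14) / (2.8 − 1.9) = ln(1.671) / 0.9 = 0.5137 / 0.9 = 0.5708 km⁻¹

0.571 km⁻¹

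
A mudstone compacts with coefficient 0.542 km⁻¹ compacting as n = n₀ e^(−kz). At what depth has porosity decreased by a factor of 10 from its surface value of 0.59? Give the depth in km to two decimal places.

4.25 km

n/n₀ = 1/10 ⇒ exp(−k·z) = 1/10 ⇒ z = ln(10) / k
z = 2.3026 / 0.542 = 4.248 km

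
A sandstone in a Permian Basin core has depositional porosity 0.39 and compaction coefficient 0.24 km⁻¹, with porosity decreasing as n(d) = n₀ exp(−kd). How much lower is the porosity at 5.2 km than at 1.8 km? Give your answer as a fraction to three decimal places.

0.141

n(1.8) = 0.39·e^(−0.24×1.8) = 0.2532
n(5.2) = 0.39·e^(−0.24×5.2) = 0.1120
Δn = 0.2532 − 0.1120 = 0.1412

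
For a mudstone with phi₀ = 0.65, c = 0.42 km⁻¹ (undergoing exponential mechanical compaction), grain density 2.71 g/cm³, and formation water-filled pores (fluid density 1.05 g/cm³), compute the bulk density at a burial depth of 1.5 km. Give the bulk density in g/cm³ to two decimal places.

2.14 g/cm³

Porosity at depth: phi = 0.65·exp(−0.42×1.5) = 0.65×0.5326 = 0.3462
Bulk density: ρ_b = (1−phi)ρ_g + phi·ρ_f = 0.6538×2.71 + 0.3462×1.05
       = 1.772 + 0.363 = 2.135 g/cm³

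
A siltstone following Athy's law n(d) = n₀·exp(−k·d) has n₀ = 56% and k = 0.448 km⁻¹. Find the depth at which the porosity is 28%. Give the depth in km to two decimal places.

Invert Athy's law: d = ln(n₀/n) / k
d = ln(0.56/0.28) / 0.448 = ln(2) / 0.448 = 0.6931 / 0.448 = 1.547 km

1.55 km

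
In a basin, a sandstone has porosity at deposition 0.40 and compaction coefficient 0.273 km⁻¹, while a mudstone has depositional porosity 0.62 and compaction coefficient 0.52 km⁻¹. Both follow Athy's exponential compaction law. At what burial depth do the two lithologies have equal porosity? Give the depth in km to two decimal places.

1.77 km

Set φ₀ₐ e^(−kₐz) = φ₀ᵦ e^(−kᵦz) ⇒ ln(φ₀ₐ/φ₀ᵦ) = (kₐ − kᵦ)·z
z = ln(0.4/0.62) / (0.273 − 0.52) = -0.4383 / -0.247 = 1.774 km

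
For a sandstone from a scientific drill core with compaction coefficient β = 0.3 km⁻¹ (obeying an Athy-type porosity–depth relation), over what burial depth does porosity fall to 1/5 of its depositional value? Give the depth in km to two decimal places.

5.36 km

n/n₀ = 1/5 ⇒ exp(−β·Z) = 1/5 ⇒ Z = ln(5) / β
Z = 1.6094 / 0.3 = 5.365 km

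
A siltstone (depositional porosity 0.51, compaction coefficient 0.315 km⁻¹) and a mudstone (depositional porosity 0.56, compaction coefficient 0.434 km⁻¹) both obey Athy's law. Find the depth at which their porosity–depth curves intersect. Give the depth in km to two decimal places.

0.79 km

Set φ₀ₐ e^(−cₐZ) = φ₀ᵦ e^(−cᵦZ) ⇒ ln(φ₀ₐ/φ₀ᵦ) = (cₐ − cᵦ)·Z
Z = ln(0.51/0.56) / (0.315 − 0.434) = -0.0935 / -0.119 = 0.786 km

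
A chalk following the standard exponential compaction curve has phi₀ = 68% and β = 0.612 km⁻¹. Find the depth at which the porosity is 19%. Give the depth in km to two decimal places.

Invert Athy's law: d = ln(phi₀/phi) / β
d = ln(0.68/0.19) / 0.612 = ln(3.579) / 0.612 = 1.2751 / 0.612 = 2.083 km

2.08 km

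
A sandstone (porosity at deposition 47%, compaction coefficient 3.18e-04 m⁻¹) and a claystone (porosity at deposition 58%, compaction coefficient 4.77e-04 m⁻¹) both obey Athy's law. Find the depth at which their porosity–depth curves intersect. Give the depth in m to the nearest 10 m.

1320 m

Working in km (1 km = 1000 m; c in km⁻¹ = c in m⁻¹ × 1000):
Set n₀ₐ e^(−cₐz) = n₀ᵦ e^(−cᵦz) ⇒ ln(n₀ₐ/n₀ᵦ) = (cₐ − cᵦ)·z
z = ln(0.47/0.58) / (0.318 − 0.477) = -0.2103 / -0.159 = 1.323 km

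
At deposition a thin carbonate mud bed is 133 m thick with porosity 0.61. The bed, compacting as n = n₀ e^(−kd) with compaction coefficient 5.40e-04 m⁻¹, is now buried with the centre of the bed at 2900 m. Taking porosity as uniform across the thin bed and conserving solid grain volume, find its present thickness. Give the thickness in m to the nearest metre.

59 m

Working in km (1 km = 1000 m; k in km⁻¹ = k in m⁻¹ × 1000):
Porosity at 2.9 km: n = 0.61·exp(−0.54×2.9) = 0.1274
Solid-volume conservation: h(1−n) = h₀(1−n₀) ⇒ h = h₀·(1−n₀)/(1−n)
h = 0.133 × (1 − 0.61)/(1 − 0.1274) = 0.133 × 0.4469 = 0.0594 km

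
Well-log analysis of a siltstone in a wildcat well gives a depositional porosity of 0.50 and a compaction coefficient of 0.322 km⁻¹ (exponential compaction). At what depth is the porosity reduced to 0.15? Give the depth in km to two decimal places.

Invert Athy's law: Z = ln(φ₀/φ) / c
Z = ln(0.5/0.15) / 0.322 = ln(3.333) / 0.322 = 1.2040 / 0.322 = 3.739 km

3.74 km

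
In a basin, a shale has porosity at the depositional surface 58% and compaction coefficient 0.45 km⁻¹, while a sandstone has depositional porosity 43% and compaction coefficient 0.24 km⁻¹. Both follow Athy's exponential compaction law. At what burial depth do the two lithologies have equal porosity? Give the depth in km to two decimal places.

Set φ₀ₐ e^(−kₐz) = φ₀ᵦ e^(−kᵦz) ⇒ ln(φ₀ₐ/φ₀ᵦ) = (kₐ − kᵦ)·z
z = ln(0.58/0.43) / (0.45 − 0.24) = 0.2992 / 0.21 = 1.425 km

1.42 km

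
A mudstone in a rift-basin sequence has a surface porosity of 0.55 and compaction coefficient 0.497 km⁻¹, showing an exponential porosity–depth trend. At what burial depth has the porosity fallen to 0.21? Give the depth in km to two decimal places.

Invert Athy's law: z = ln(phi₀/phi) / β
z = ln(0.55/0.21) / 0.497 = ln(2.619) / 0.497 = 0.9628 / 0.497 = 1.937 km

1.94 km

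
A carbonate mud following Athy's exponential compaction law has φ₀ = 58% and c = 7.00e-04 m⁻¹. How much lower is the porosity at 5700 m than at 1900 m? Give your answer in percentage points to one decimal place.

14.3 percentage points

Working in km (1 km = 1000 m; c in km⁻¹ = c in m⁻¹ × 1000):
φ(1.9) = 0.58·e^(−0.7×1.9) = 0.1534
φ(5.7) = 0.58·e^(−0.7×5.7) = 0.0107
Δφ = 0.1534 − 0.0107 = 0.1427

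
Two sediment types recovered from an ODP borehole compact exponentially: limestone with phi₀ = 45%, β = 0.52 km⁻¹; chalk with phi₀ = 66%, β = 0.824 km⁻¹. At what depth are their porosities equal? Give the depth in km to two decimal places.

Set phi₀ₐ e^(−βₐd) = phi₀ᵦ e^(−βᵦd) ⇒ ln(phi₀ₐ/phi₀ᵦ) = (βₐ − βᵦ)·d
d = ln(0.45/0.66) / (0.52 − 0.824) = -0.3830 / -0.304 = 1.260 km

1.26 km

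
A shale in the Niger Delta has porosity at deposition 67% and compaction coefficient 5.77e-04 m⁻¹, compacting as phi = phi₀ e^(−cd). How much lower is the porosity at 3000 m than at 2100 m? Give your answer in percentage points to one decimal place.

Working in km (1 km = 1000 m; c in km⁻¹ = c in m⁻¹ × 1000):
phi(2.1) = 0.67·e^(−0.577×2.1) = 0.1995
phi(3) = 0.67·e^(−0.577×3) = 0.1187
Δphi = 0.1995 − 0.1187 = 0.0808

8.1 percentage points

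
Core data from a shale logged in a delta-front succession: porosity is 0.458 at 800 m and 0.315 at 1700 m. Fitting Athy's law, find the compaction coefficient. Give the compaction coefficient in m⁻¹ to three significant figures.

0.000416 m⁻¹

Working in km (1 km = 1000 m; c in km⁻¹ = c in m⁻¹ × 1000):
Athy: phi(d) = phi₀ e^(−cd) ⇒ phi₁/phi₂ = e^{c(d₂−d₁)} ⇒ c = ln(phi₁/phi₂)/(d₂−d₁)
c = ln(0.458/0.315) / (1.7 − 0.8) = ln(1.454) / 0.9 = 0.3743 / 0.9 = 0.4159 km⁻¹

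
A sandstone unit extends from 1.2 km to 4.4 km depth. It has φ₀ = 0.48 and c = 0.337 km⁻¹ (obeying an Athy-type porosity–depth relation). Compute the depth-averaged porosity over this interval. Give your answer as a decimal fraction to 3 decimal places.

⟨φ⟩ = (1/(z₂−z₁)) ∫ φ₀ e^(−cz) dz = φ₀·(e^(−c·z₁) − e^(−c·z₂)) / (c·(z₂−z₁))
e^(−0.337×1.2) = 0.6674; e^(−0.337×4.4) = 0.2270
⟨φ⟩ = 0.48 × (0.6674 − 0.2270) / (0.337 × 3.2) = 0.48 × 0.4084 = 0.1960

0.196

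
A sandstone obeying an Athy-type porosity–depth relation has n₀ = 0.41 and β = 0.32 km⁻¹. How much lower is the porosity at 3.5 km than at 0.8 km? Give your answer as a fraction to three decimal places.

n(0.8) = 0.41·e^(−0.32×0.8) = 0.3174
n(3.5) = 0.41·e^(−0.32×3.5) = 0.1338
Δn = 0.3174 − 0.1338 = 0.1836

0.184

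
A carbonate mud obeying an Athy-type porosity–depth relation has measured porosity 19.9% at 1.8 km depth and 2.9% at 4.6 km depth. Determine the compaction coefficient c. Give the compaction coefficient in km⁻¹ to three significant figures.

0.688 km⁻¹

Athy: phi(z) = phi₀ e^(−cz) ⇒ phi₁/phi₂ = e^{c(z₂−z₁)} ⇒ c = ln(phi₁/phi₂)/(z₂−z₁)
c = ln(0.199/0.029) / (4.6 − 1.8) = ln(6.862) / 2.8 = 1.9260 / 2.8 = 0.6879 km⁻¹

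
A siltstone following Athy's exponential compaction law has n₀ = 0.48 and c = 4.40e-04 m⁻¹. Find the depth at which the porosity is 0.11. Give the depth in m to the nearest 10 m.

3350 m

Working in km (1 km = 1000 m; c in km⁻¹ = c in m⁻¹ × 1000):
Invert Athy's law: z = ln(n₀/n) / c
z = ln(0.48/0.11) / 0.44 = ln(4.364) / 0.44 = 1.4733 / 0.44 = 3.348 km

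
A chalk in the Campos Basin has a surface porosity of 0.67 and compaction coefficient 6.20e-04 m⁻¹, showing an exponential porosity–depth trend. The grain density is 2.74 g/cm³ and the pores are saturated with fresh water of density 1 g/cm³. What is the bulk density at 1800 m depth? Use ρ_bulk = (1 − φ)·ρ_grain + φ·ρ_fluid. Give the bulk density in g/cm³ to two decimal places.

Working in km (1 km = 1000 m; β in km⁻¹ = β in m⁻¹ × 1000):
Porosity at depth: φ = 0.67·exp(−0.62×1.8) = 0.67×0.3276 = 0.2195
Bulk density: ρ_b = (1−φ)ρ_g + φ·ρ_f = 0.7805×2.74 + 0.2195×1
       = 2.139 + 0.219 = 2.358 g/cm³

2.36 g/cm³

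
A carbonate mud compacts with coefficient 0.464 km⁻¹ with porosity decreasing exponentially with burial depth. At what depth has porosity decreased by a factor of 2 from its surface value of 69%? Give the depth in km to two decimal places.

n/n₀ = 1/2 ⇒ exp(−k·Z) = 1/2 ⇒ Z = ln(2) / k
Z = 0.6931 / 0.464 = 1.494 km

1.49 km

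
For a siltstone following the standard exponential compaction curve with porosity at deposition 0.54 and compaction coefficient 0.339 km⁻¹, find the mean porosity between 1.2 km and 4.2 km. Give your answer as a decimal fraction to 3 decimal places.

0.226

⟨φ⟩ = (1/(d₂−d₁)) ∫ φ₀ e^(−βd) dd = φ₀·(e^(−β·d₁) − e^(−β·d₂)) / (β·(d₂−d₁))
e^(−0.339×1.2) = 0.6658; e^(−0.339×4.2) = 0.2408
⟨φ⟩ = 0.54 × (0.6658 − 0.2408) / (0.339 × 3) = 0.54 × 0.4179 = 0.2257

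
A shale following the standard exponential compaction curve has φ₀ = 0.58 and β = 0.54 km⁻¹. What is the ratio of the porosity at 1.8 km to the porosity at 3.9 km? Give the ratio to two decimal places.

3.11

φ(z₁)/φ(z₂) = e^(−β·z₁)/e^(−β·z₂) = e^{β(z₂−z₁)}
= exp(0.54 × 2.1) = exp(1.134) = 3.1081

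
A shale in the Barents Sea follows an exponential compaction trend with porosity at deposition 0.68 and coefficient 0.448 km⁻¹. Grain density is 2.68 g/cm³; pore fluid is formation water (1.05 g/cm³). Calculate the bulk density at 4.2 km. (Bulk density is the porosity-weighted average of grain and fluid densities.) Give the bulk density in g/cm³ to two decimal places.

2.51 g/cm³

Porosity at depth: n = 0.68·exp(−0.448×4.2) = 0.68×0.1523 = 0.1036
Bulk density: ρ_b = (1−n)ρ_g + n·ρ_f = 0.8964×2.68 + 0.1036×1.05
       = 2.402 + 0.109 = 2.511 g/cm³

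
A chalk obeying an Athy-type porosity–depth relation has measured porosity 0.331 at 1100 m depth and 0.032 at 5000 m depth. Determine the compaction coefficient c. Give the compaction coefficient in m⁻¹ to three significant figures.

0.000599 m⁻¹

Working in km (1 km = 1000 m; c in km⁻¹ = c in m⁻¹ × 1000):
Athy: n(Z) = n₀ e^(−cZ) ⇒ n₁/n₂ = e^{c(Z₂−Z₁)} ⇒ c = ln(n₁/n₂)/(Z₂−Z₁)
c = ln(0.331/0.032) / (5 − 1.1) = ln(10.34) / 3.9 = 2.3364 / 3.9 = 0.5991 km⁻¹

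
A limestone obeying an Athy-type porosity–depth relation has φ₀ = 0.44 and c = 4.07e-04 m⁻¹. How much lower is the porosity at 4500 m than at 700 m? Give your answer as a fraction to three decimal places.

0.260

Working in km (1 km = 1000 m; c in km⁻¹ = c in m⁻¹ × 1000):
φ(0.7) = 0.44·e^(−0.407×0.7) = 0.3309
φ(4.5) = 0.44·e^(−0.407×4.5) = 0.0705
Δφ = 0.3309 − 0.0705 = 0.2604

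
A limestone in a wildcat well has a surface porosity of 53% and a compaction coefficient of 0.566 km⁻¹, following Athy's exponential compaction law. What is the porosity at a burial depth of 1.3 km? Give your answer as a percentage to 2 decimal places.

n = n₀·exp(−c·d) = 0.53 × exp(−0.566 × 1.3) = 0.53 × exp(−0.7358)
  = 0.53 × 0.4791 = 0.2539

25.39%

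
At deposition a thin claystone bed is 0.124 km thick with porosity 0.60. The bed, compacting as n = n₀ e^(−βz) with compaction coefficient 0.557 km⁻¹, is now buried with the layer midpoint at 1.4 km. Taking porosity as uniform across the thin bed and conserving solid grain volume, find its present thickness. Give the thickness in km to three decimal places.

Porosity at 1.4 km: n = 0.6·exp(−0.557×1.4) = 0.2751
Solid-volume conservation: h(1−n) = h₀(1−n₀) ⇒ h = h₀·(1−n₀)/(1−n)
h = 0.124 × (1 − 0.6)/(1 − 0.2751) = 0.124 × 0.5518 = 0.0684 km

0.068 km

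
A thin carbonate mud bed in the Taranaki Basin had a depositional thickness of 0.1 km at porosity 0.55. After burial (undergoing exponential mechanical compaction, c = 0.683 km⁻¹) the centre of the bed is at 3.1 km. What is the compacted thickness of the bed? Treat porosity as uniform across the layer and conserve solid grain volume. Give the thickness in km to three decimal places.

0.048 km

Porosity at 3.1 km: φ = 0.55·exp(−0.683×3.1) = 0.0662
Solid-volume conservation: h(1−φ) = h₀(1−φ₀) ⇒ h = h₀·(1−φ₀)/(1−φ)
h = 0.1 × (1 − 0.55)/(1 − 0.0662) = 0.1 × 0.4819 = 0.0482 km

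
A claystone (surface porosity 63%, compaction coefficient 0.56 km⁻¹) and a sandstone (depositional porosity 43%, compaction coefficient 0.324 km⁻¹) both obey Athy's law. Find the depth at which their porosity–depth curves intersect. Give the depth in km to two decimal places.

1.62 km

Set phi₀ₐ e^(−kₐz) = phi₀ᵦ e^(−kᵦz) ⇒ ln(phi₀ₐ/phi₀ᵦ) = (kₐ − kᵦ)·z
z = ln(0.63/0.43) / (0.56 − 0.324) = 0.3819 / 0.236 = 1.618 km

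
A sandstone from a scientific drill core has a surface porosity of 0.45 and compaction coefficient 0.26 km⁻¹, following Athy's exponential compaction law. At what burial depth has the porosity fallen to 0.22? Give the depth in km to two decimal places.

Invert Athy's law: z = ln(φ₀/φ) / β
z = ln(0.45/0.22) / 0.26 = ln(2.045) / 0.26 = 0.7156 / 0.26 = 2.752 km

2.75 km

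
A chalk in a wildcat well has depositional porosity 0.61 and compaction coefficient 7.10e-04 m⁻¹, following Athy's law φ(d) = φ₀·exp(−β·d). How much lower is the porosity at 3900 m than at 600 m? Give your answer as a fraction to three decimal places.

Working in km (1 km = 1000 m; β in km⁻¹ = β in m⁻¹ × 1000):
φ(0.6) = 0.61·e^(−0.71×0.6) = 0.3984
φ(3.9) = 0.61·e^(−0.71×3.9) = 0.0383
Δφ = 0.3984 − 0.0383 = 0.3601

0.360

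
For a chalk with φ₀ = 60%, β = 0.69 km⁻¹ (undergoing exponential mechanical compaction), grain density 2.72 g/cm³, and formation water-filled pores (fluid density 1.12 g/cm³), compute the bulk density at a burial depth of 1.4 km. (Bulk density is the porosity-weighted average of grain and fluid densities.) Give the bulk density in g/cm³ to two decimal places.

Porosity at depth: φ = 0.6·exp(−0.69×1.4) = 0.6×0.3806 = 0.2284
Bulk density: ρ_b = (1−φ)ρ_g + φ·ρ_f = 0.7716×2.72 + 0.2284×1.12
       = 2.099 + 0.256 = 2.355 g/cm³

2.35 g/cm³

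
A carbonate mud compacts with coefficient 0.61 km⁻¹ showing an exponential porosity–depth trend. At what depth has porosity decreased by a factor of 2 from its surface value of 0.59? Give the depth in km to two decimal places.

1.14 km

n/n₀ = 1/2 ⇒ exp(−k·d) = 1/2 ⇒ d = ln(2) / k
d = 0.6931 / 0.61 = 1.136 km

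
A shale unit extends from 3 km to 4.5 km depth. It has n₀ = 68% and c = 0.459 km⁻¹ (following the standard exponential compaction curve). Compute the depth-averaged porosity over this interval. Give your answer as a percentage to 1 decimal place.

⟨n⟩ = (1/(Z₂−Z₁)) ∫ n₀ e^(−cZ) dZ = n₀·(e^(−c·Z₁) − e^(−c·Z₂)) / (c·(Z₂−Z₁))
e^(−0.459×3) = 0.2523; e^(−0.459×4.5) = 0.1268
⟨n⟩ = 0.68 × (0.2523 − 0.1268) / (0.459 × 1.5) = 0.68 × 0.1824 = 0.1240

12.4%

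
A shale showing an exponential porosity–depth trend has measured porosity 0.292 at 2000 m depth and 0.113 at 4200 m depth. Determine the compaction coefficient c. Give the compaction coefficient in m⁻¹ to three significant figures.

0.000432 m⁻¹

Working in km (1 km = 1000 m; c in km⁻¹ = c in m⁻¹ × 1000):
Athy: n(d) = n₀ e^(−cd) ⇒ n₁/n₂ = e^{c(d₂−d₁)} ⇒ c = ln(n₁/n₂)/(d₂−d₁)
c = ln(0.292/0.113) / (4.2 − 2) = ln(2.584) / 2.2 = 0.9494 / 2.2 = 0.4315 km⁻¹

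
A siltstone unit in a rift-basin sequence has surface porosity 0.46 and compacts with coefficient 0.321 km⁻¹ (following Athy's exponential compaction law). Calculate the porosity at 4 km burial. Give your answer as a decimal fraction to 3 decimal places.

φ = φ₀·exp(−β·z) = 0.46 × exp(−0.321 × 4) = 0.46 × exp(−1.284)
  = 0.46 × 0.2769 = 0.1274

0.127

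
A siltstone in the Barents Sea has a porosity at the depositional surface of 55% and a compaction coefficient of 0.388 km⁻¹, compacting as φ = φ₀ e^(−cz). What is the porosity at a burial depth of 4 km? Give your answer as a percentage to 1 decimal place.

11.7%

φ = φ₀·exp(−c·z) = 0.55 × exp(−0.388 × 4) = 0.55 × exp(−1.552)
  = 0.55 × 0.2118 = 0.1165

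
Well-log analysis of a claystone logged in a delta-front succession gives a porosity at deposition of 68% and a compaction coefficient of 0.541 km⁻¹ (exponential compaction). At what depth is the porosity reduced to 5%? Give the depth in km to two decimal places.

Invert Athy's law: Z = ln(n₀/n) / k
Z = ln(0.68/0.05) / 0.541 = ln(13.6) / 0.541 = 2.6101 / 0.541 = 4.825 km

4.82 km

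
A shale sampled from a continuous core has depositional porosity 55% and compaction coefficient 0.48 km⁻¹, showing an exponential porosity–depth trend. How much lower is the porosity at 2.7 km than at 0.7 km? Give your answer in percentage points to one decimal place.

φ(0.7) = 0.55·e^(−0.48×0.7) = 0.3930
φ(2.7) = 0.55·e^(−0.48×2.7) = 0.1505
Δφ = 0.3930 − 0.1505 = 0.2425

24.3 percentage points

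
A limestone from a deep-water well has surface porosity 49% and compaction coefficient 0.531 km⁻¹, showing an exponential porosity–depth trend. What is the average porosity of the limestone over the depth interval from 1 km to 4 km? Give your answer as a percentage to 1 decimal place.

⟨φ⟩ = (1/(d₂−d₁)) ∫ φ₀ e^(−βd) dd = φ₀·(e^(−β·d₁) − e^(−β·d₂)) / (β·(d₂−d₁))
e^(−0.531×1) = 0.5880; e^(−0.531×4) = 0.1196
⟨φ⟩ = 0.49 × (0.5880 − 0.1196) / (0.531 × 3) = 0.49 × 0.2941 = 0.1441

14.4%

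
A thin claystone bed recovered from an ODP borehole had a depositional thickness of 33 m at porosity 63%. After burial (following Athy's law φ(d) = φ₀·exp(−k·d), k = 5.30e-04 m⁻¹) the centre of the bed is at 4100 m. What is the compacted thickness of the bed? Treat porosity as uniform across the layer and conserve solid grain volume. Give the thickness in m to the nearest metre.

13 m

Working in km (1 km = 1000 m; k in km⁻¹ = k in m⁻¹ × 1000):
Porosity at 4.1 km: φ = 0.63·exp(−0.53×4.1) = 0.0717
Solid-volume conservation: h(1−φ) = h₀(1−φ₀) ⇒ h = h₀·(1−φ₀)/(1−φ)
h = 0.033 × (1 − 0.63)/(1 − 0.0717) = 0.033 × 0.3986 = 0.0132 km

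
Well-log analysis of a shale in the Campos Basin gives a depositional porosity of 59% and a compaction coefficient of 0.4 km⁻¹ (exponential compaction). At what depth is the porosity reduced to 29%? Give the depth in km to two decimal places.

Invert Athy's law: Z = ln(phi₀/phi) / β
Z = ln(0.59/0.29) / 0.4 = ln(2.034) / 0.4 = 0.7102 / 0.4 = 1.776 km

1.78 km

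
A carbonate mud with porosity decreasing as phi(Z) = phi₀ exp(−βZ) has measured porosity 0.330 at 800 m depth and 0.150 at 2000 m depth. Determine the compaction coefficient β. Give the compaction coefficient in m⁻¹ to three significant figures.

0.000657 m⁻¹

Working in km (1 km = 1000 m; β in km⁻¹ = β in m⁻¹ × 1000):
Athy: phi(Z) = phi₀ e^(−βZ) ⇒ phi₁/phi₂ = e^{β(Z₂−Z₁)} ⇒ β = ln(phi₁/phi₂)/(Z₂−Z₁)
β = ln(0.33/0.15) / (2 − 0.8) = ln(2.2) / 1.2 = 0.7885 / 1.2 = 0.657 km⁻¹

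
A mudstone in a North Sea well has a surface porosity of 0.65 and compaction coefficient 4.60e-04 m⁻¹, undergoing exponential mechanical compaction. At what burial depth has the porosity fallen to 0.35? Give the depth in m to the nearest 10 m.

Working in km (1 km = 1000 m; c in km⁻¹ = c in m⁻¹ × 1000):
Invert Athy's law: z = ln(n₀/n) / c
z = ln(0.65/0.35) / 0.46 = ln(1.857) / 0.46 = 0.6190 / 0.46 = 1.346 km

1350 m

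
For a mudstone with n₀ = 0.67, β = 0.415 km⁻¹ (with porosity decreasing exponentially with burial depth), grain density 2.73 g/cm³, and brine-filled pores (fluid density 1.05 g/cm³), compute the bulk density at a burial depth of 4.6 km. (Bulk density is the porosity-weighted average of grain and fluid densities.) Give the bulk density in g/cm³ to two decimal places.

2.56 g/cm³

Porosity at depth: n = 0.67·exp(−0.415×4.6) = 0.67×0.1482 = 0.0993
Bulk density: ρ_b = (1−n)ρ_g + n·ρ_f = 0.9007×2.73 + 0.0993×1.05
       = 2.459 + 0.104 = 2.563 g/cm³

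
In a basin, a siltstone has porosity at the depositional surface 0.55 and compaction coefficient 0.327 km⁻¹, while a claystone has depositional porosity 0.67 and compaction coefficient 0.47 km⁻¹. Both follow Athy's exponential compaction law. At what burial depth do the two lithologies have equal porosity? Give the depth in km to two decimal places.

Set φ₀ₐ e^(−kₐz) = φ₀ᵦ e^(−kᵦz) ⇒ ln(φ₀ₐ/φ₀ᵦ) = (kₐ − kᵦ)·z
z = ln(0.55/0.67) / (0.327 − 0.47) = -0.1974 / -0.143 = 1.380 km

1.38 km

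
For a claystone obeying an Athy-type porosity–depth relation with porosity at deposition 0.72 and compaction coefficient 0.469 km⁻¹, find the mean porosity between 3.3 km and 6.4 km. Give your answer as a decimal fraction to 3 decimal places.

0.081

⟨n⟩ = (1/(d₂−d₁)) ∫ n₀ e^(−kd) dd = n₀·(e^(−k·d₁) − e^(−k·d₂)) / (k·(d₂−d₁))
e^(−0.469×3.3) = 0.2127; e^(−0.469×6.4) = 0.0497
⟨n⟩ = 0.72 × (0.2127 − 0.0497) / (0.469 × 3.1) = 0.72 × 0.1121 = 0.0807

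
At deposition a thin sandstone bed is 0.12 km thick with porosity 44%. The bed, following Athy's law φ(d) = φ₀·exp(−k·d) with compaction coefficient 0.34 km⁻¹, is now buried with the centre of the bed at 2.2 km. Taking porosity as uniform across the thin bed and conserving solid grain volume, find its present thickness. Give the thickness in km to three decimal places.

0.085 km

Porosity at 2.2 km: φ = 0.44·exp(−0.34×2.2) = 0.2083
Solid-volume conservation: h(1−φ) = h₀(1−φ₀) ⇒ h = h₀·(1−φ₀)/(1−φ)
h = 0.12 × (1 − 0.44)/(1 − 0.2083) = 0.12 × 0.7073 = 0.0849 km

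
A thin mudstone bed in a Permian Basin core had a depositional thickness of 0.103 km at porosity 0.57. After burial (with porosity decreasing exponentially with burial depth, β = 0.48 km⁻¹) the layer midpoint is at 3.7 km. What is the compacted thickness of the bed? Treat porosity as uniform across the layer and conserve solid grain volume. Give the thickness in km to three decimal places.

Porosity at 3.7 km: phi = 0.57·exp(−0.48×3.7) = 0.0965
Solid-volume conservation: h(1−phi) = h₀(1−phi₀) ⇒ h = h₀·(1−phi₀)/(1−phi)
h = 0.103 × (1 − 0.57)/(1 − 0.0965) = 0.103 × 0.4759 = 0.0490 km

0.049 km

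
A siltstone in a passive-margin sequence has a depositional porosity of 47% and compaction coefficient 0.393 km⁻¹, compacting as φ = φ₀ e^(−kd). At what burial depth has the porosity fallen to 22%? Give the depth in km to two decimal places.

1.93 km

Invert Athy's law: d = ln(φ₀/φ) / k
d = ln(0.47/0.22) / 0.393 = ln(2.136) / 0.393 = 0.7591 / 0.393 = 1.932 km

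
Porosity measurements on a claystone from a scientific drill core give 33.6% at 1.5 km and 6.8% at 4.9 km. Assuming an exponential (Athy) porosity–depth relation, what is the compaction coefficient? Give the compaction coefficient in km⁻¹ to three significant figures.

0.470 km⁻¹

Athy: φ(z) = φ₀ e^(−kz) ⇒ φ₁/φ₂ = e^{k(z₂−z₁)} ⇒ k = ln(φ₁/φ₂)/(z₂−z₁)
k = ln(0.336/0.068) / (4.9 − 1.5) = ln(4.941) / 3.4 = 1.5976 / 3.4 = 0.4699 km⁻¹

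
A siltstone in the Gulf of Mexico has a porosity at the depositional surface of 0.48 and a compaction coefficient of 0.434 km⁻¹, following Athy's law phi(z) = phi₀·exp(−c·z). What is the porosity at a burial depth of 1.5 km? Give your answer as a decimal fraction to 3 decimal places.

0.250

phi = phi₀·exp(−c·z) = 0.48 × exp(−0.434 × 1.5) = 0.48 × exp(−0.651)
  = 0.48 × 0.5215 = 0.2503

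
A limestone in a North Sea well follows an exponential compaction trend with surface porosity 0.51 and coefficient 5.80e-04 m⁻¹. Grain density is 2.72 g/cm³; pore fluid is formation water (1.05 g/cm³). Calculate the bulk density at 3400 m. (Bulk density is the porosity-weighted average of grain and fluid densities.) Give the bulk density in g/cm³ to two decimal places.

2.60 g/cm³

Working in km (1 km = 1000 m; c in km⁻¹ = c in m⁻¹ × 1000):
Porosity at depth: n = 0.51·exp(−0.58×3.4) = 0.51×0.1392 = 0.0710
Bulk density: ρ_b = (1−n)ρ_g + n·ρ_f = 0.9290×2.72 + 0.0710×1.05
       = 2.527 + 0.075 = 2.601 g/cm³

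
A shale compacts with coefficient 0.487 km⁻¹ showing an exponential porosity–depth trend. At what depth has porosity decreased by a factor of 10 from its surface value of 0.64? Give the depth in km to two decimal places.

n/n₀ = 1/10 ⇒ exp(−β·Z) = 1/10 ⇒ Z = ln(10) / β
Z = 2.3026 / 0.487 = 4.728 km

4.73 km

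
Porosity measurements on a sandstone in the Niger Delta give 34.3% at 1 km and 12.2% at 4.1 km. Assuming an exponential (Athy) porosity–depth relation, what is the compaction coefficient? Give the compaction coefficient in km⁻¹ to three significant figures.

0.333 km⁻¹

Athy: n(Z) = n₀ e^(−cZ) ⇒ n₁/n₂ = e^{c(Z₂−Z₁)} ⇒ c = ln(n₁/n₂)/(Z₂−Z₁)
c = ln(0.343/0.122) / (4.1 − 1) = ln(2.811) / 3.1 = 1.0337 / 3.1 = 0.3335 km⁻¹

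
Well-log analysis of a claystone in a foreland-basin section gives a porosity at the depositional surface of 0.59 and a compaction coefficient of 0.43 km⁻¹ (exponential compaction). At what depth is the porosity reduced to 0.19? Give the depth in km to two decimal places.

Invert Athy's law: z = ln(φ₀/φ) / k
z = ln(0.59/0.19) / 0.43 = ln(3.105) / 0.43 = 1.1331 / 0.43 = 2.635 km

2.64 km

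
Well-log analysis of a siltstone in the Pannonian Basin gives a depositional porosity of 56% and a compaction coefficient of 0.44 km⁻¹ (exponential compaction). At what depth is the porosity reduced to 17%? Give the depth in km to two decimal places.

Invert Athy's law: Z = ln(phi₀/phi) / k
Z = ln(0.56/0.17) / 0.44 = ln(3.294) / 0.44 = 1.1921 / 0.44 = 2.709 km

2.71 km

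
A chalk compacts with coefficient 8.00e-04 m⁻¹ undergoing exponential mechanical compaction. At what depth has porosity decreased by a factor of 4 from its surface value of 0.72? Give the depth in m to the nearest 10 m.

1730 m

Working in km (1 km = 1000 m; c in km⁻¹ = c in m⁻¹ × 1000):
n/n₀ = 1/4 ⇒ exp(−c·d) = 1/4 ⇒ d = ln(4) / c
d = 1.3863 / 0.8 = 1.733 km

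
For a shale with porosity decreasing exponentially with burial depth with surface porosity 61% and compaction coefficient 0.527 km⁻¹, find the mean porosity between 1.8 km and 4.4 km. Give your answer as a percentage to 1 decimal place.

⟨n⟩ = (1/(Z₂−Z₁)) ∫ n₀ e^(−βZ) dZ = n₀·(e^(−β·Z₁) − e^(−β·Z₂)) / (β·(Z₂−Z₁))
e^(−0.527×1.8) = 0.3873; e^(−0.527×4.4) = 0.0984
⟨n⟩ = 0.61 × (0.3873 − 0.0984) / (0.527 × 2.6) = 0.61 × 0.2108 = 0.1286

12.9%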